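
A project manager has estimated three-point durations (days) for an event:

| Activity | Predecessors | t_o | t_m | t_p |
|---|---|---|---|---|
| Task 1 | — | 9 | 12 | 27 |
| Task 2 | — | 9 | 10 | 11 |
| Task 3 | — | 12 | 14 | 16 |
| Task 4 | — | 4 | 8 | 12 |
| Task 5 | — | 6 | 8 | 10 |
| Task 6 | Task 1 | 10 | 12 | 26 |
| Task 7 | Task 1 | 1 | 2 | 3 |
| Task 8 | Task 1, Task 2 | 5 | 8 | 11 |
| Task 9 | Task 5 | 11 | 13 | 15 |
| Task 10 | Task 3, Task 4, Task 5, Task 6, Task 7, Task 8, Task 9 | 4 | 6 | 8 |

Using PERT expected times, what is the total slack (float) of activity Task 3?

te_Task 1 = (9 + 4·12 + 27)/6 = 84/6 = 14
te_Task 2 = (9 + 4·10 + 11)/6 = 60/6 = 10
te_Task 3 = (12 + 4·14 + 16)/6 = 84/6 = 14
te_Task 4 = (4 + 4·8 + 12)/6 = 48/6 = 8
te_Task 5 = (6 + 4·8 + 10)/6 = 48/6 = 8
te_Task 6 = (10 + 4·12 + 26)/6 = 84/6 = 14
te_Task 7 = (1 + 4·2 + 3)/6 = 12/6 = 2
te_Task 8 = (5 + 4·8 + 11)/6 = 48/6 = 8
te_Task 9 = (11 + 4·13 + 15)/6 = 78/6 = 13
te_Task 10 = (4 + 4·6 + 8)/6 = 36/6 = 6

Forward pass:
ES_Task 1 = 0; EF_Task 1 = 14
ES_Task 2 = 0; EF_Task 2 = 10
ES_Task 3 = 0; EF_Task 3 = 14
ES_Task 4 = 0; EF_Task 4 = 8
ES_Task 5 = 0; EF_Task 5 = 8
ES_Task 6 = 14; EF_Task 6 = 14+14 = 28
ES_Task 7 = 14; EF_Task 7 = 14+2 = 16
ES_Task 8 = max(EF_Task 1=14, EF_Task 2=10) = 14; EF_Task 8 = 14+8 = 22
ES_Task 9 = 8; EF_Task 9 = 8+13 = 21
ES_Task 10 = max(EF_Task 3=14, EF_Task 4=8, EF_Task 5=8, EF_Task 6=28, EF_Task 7=16, EF_Task 8=22, EF_Task 9=21) = 28; EF_Task 10 = 28+6 = 34
Expected project duration μ = 34 days. Critical path: Task 1 → Task 6 → Task 10.

Backward pass:
LF_Task 10 = 34; LS_Task 10 = 34−6 = 28
LF_Task 9 = LS_Task 10 = 28; LS_Task 9 = 28−13 = 15
LF_Task 8 = LS_Task 10 = 28; LS_Task 8 = 28−8 = 20
LF_Task 7 = LS_Task 10 = 28; LS_Task 7 = 28−2 = 26
LF_Task 6 = LS_Task 10 = 28; LS_Task 6 = 28−14 = 14
LF_Task 5 = min(LS_Task 9=15, LS_Task 10=28) = 15; LS_Task 5 = 15−8 = 7
LF_Task 4 = LS_Task 10 = 28; LS_Task 4 = 28−8 = 20
LF_Task 3 = LS_Task 10 = 28; LS_Task 3 = 28−14 = 14
LF_Task 2 = LS_Task 8 = 20; LS_Task 2 = 20−10 = 10
LF_Task 1 = min(LS_Task 6=14, LS_Task 7=26, LS_Task 8=20) = 14; LS_Task 1 = 14−14 = 0
Slack_Task 3 = LS_Task 3 − ES_Task 3 = 14 − 0 = 14

14 days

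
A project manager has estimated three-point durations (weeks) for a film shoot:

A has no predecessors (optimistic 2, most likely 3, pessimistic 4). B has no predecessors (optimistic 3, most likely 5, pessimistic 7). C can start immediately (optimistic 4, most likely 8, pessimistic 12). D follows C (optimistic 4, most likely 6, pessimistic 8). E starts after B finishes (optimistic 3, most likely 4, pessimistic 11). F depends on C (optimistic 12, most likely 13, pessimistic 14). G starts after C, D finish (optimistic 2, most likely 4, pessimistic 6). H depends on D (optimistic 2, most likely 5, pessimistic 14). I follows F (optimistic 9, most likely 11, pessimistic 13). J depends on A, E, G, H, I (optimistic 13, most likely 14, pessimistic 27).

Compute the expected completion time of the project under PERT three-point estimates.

te_A = (2 + 4·3 + 4)/6 = 18/6 = 3
te_B = (3 + 4·5 + 7)/6 = 30/6 = 5
te_C = (4 + 4·8 + 12)/6 = 48/6 = 8
te_D = (4 + 4·6 + 8)/6 = 36/6 = 6
te_E = (3 + 4·4 + 11)/6 = 30/6 = 5
te_F = (12 + 4·13 + 14)/6 = 78/6 = 13
te_G = (2 + 4·4 + 6)/6 = 24/6 = 4
te_H = (2 + 4·5 + 14)/6 = 36/6 = 6
te_I = (9 + 4·11 + 13)/6 = 66/6 = 11
te_J = (13 + 4·14 + 27)/6 = 96/6 = 16

Forward pass:
ES_A = 0; EF_A = 3
ES_B = 0; EF_B = 5
ES_C = 0; EF_C = 8
ES_D = 8; EF_D = 8+6 = 14
ES_E = 5; EF_E = 5+5 = 10
ES_F = 8; EF_F = 8+13 = 21
ES_G = max(EF_C=8, EF_D=14) = 14; EF_G = 14+4 = 18
ES_H = 14; EF_H = 14+6 = 20
ES_I = 21; EF_I = 21+11 = 32
ES_J = max(EF_A=3, EF_E=10, EF_G=18, EF_H=20, EF_I=32) = 32; EF_J = 32+16 = 48
Expected project duration μ = 48 weeks. Critical path: C → F → I → J.

48 weeks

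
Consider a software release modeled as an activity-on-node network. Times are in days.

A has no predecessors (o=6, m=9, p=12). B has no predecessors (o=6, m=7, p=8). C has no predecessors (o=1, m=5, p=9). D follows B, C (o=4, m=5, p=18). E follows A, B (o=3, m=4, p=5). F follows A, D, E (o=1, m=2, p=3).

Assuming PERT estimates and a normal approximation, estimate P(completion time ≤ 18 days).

0.800

te_A = (6 + 4·9 + 12)/6 = 54/6 = 9; σ²_A = ((12−6)/6)² = 1.000
te_B = (6 + 4·7 + 8)/6 = 42/6 = 7; σ²_B = ((8−6)/6)² = 0.111
te_C = (1 + 4·5 + 9)/6 = 30/6 = 5; σ²_C = ((9−1)/6)² = 1.778
te_D = (4 + 4·5 + 18)/6 = 42/6 = 7; σ²_D = ((18−4)/6)² = 5.444
te_E = (3 + 4·4 + 5)/6 = 24/6 = 4; σ²_E = ((5−3)/6)² = 0.111
te_F = (1 + 4·2 + 3)/6 = 12/6 = 2; σ²_F = ((3−1)/6)² = 0.111

Forward pass:
ES_A = 0; EF_A = 9
ES_B = 0; EF_B = 7
ES_C = 0; EF_C = 5
ES_D = max(EF_B=7, EF_C=5) = 7; EF_D = 7+7 = 14
ES_E = max(EF_A=9, EF_B=7) = 9; EF_E = 9+4 = 13
ES_F = max(EF_A=9, EF_D=14, EF_E=13) = 14; EF_F = 14+2 = 16
Expected project duration μ = 16 days. Critical path: B → D → F.

Variance along critical path = 0.111 + 5.444 + 0.111 = 5.667; σ = √5.667 = 2.380 days.
Z = (18 − 16) / 2.380 = 0.840
P(T ≤ 18) = Φ(0.840) ≈ 0.800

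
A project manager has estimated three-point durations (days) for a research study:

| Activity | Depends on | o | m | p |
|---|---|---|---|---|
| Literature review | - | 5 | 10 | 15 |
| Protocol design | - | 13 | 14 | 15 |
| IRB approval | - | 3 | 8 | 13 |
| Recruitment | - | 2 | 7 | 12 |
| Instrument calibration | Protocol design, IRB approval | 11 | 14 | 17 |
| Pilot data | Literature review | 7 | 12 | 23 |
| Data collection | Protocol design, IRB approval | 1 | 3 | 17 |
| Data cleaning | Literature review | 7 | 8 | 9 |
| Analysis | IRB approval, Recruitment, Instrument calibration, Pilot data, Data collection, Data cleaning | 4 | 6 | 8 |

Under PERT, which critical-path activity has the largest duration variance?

te_Literature review = (5 + 4·10 + 15)/6 = 60/6 = 10; σ²_Literature review = ((15−5)/6)² = 2.778
te_Protocol design = (13 + 4·14 + 15)/6 = 84/6 = 14; σ²_Protocol design = ((15−13)/6)² = 0.111
te_IRB approval = (3 + 4·8 + 13)/6 = 48/6 = 8; σ²_IRB approval = ((13−3)/6)² = 2.778
te_Recruitment = (2 + 4·7 + 12)/6 = 42/6 = 7; σ²_Recruitment = ((12−2)/6)² = 2.778
te_Instrument calibration = (11 + 4·14 + 17)/6 = 84/6 = 14; σ²_Instrument calibration = ((17−11)/6)² = 1.000
te_Pilot data = (7 + 4·12 + 23)/6 = 78/6 = 13; σ²_Pilot data = ((23−7)/6)² = 7.111
te_Data collection = (1 + 4·3 + 17)/6 = 30/6 = 5; σ²_Data collection = ((17−1)/6)² = 7.111
te_Data cleaning = (7 + 4·8 + 9)/6 = 48/6 = 8; σ²_Data cleaning = ((9−7)/6)² = 0.111
te_Analysis = (4 + 4·6 + 8)/6 = 36/6 = 6; σ²_Analysis = ((8−4)/6)² = 0.444

Forward pass:
ES_Literature review = 0; EF_Literature review = 10
ES_Protocol design = 0; EF_Protocol design = 14
ES_IRB approval = 0; EF_IRB approval = 8
ES_Recruitment = 0; EF_Recruitment = 7
ES_Instrument calibration = max(EF_Protocol design=14, EF_IRB approval=8) = 14; EF_Instrument calibration = 14+14 = 28
ES_Pilot data = 10; EF_Pilot data = 10+13 = 23
ES_Data collection = max(EF_Protocol design=14, EF_IRB approval=8) = 14; EF_Data collection = 14+5 = 19
ES_Data cleaning = 10; EF_Data cleaning = 10+8 = 18
ES_Analysis = max(EF_IRB approval=8, EF_Recruitment=7, EF_Instrument calibration=28, EF_Pilot data=23, EF_Data collection=19, EF_Data cleaning=18) = 28; EF_Analysis = 28+6 = 34
Expected project duration μ = 34 days. Critical path: Protocol design → Instrument calibration → Analysis.

Variances on critical path: σ²_Protocol design=0.111, σ²_Instrument calibration=1.000, σ²_Analysis=0.444.
Largest is σ²_Instrument calibration = 1.000.

Instrument calibration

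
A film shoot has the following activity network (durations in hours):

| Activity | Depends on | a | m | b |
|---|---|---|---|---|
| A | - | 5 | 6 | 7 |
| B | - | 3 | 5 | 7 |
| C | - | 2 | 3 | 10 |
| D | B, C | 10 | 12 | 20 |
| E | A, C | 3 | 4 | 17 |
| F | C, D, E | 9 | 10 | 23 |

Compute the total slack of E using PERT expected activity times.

6 hours

te_A = (5 + 4·6 + 7)/6 = 36/6 = 6
te_B = (3 + 4·5 + 7)/6 = 30/6 = 5
te_C = (2 + 4·3 + 10)/6 = 24/6 = 4
te_D = (10 + 4·12 + 20)/6 = 78/6 = 13
te_E = (3 + 4·4 + 17)/6 = 36/6 = 6
te_F = (9 + 4·10 + 23)/6 = 72/6 = 12

Forward pass:
ES_A = 0; EF_A = 6
ES_B = 0; EF_B = 5
ES_C = 0; EF_C = 4
ES_D = max(EF_B=5, EF_C=4) = 5; EF_D = 5+13 = 18
ES_E = max(EF_A=6, EF_C=4) = 6; EF_E = 6+6 = 12
ES_F = max(EF_C=4, EF_D=18, EF_E=12) = 18; EF_F = 18+12 = 30
Expected project duration μ = 30 hours. Critical path: B → D → F.

Backward pass:
LF_F = 30; LS_F = 30−12 = 18
LF_E = LS_F = 18; LS_E = 18−6 = 12
LF_D = LS_F = 18; LS_D = 18−13 = 5
LF_C = min(LS_D=5, LS_E=12, LS_F=18) = 5; LS_C = 5−4 = 1
LF_B = LS_D = 5; LS_B = 5−5 = 0
LF_A = LS_E = 12; LS_A = 12−6 = 6
Slack_E = LS_E − ES_E = 12 − 6 = 6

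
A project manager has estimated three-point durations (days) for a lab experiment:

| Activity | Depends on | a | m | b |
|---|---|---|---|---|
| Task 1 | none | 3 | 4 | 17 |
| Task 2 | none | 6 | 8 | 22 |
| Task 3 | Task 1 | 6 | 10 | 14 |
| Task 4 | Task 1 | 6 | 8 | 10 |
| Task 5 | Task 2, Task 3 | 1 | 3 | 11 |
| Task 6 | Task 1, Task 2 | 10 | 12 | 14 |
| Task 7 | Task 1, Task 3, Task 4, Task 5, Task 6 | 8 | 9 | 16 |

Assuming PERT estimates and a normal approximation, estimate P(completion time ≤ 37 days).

te_Task 1 = (3 + 4·4 + 17)/6 = 36/6 = 6; σ²_Task 1 = ((17−3)/6)² = 5.444
te_Task 2 = (6 + 4·8 + 22)/6 = 60/6 = 10; σ²_Task 2 = ((22−6)/6)² = 7.111
te_Task 3 = (6 + 4·10 + 14)/6 = 60/6 = 10; σ²_Task 3 = ((14−6)/6)² = 1.778
te_Task 4 = (6 + 4·8 + 10)/6 = 48/6 = 8; σ²_Task 4 = ((10−6)/6)² = 0.444
te_Task 5 = (1 + 4·3 + 11)/6 = 24/6 = 4; σ²_Task 5 = ((11−1)/6)² = 2.778
te_Task 6 = (10 + 4·12 + 14)/6 = 72/6 = 12; σ²_Task 6 = ((14−10)/6)² = 0.444
te_Task 7 = (8 + 4·9 + 16)/6 = 60/6 = 10; σ²_Task 7 = ((16−8)/6)² = 1.778

Forward pass:
ES_Task 1 = 0; EF_Task 1 = 6
ES_Task 2 = 0; EF_Task 2 = 10
ES_Task 3 = 6; EF_Task 3 = 6+10 = 16
ES_Task 4 = 6; EF_Task 4 = 6+8 = 14
ES_Task 5 = max(EF_Task 2=10, EF_Task 3=16) = 16; EF_Task 5 = 16+4 = 20
ES_Task 6 = max(EF_Task 1=6, EF_Task 2=10) = 10; EF_Task 6 = 10+12 = 22
ES_Task 7 = max(EF_Task 1=6, EF_Task 3=16, EF_Task 4=14, EF_Task 5=20, EF_Task 6=22) = 22; EF_Task 7 = 22+10 = 32
Expected project duration μ = 32 days. Critical path: Task 2 → Task 6 → Task 7.

Variance along critical path = 7.111 + 0.444 + 1.778 = 9.333; σ = √9.333 = 3.055 days.
Z = (37 − 32) / 3.055 = 1.637
P(T ≤ 37) = Φ(1.637) ≈ 0.949

0.949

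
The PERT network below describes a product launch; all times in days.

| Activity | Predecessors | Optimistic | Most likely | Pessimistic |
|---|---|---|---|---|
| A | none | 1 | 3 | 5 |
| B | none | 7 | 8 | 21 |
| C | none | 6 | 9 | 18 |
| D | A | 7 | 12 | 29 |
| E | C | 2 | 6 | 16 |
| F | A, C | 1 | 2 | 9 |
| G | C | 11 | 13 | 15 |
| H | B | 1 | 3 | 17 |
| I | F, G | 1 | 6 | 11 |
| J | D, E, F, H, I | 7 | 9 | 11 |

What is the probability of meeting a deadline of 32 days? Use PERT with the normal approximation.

te_A = (1 + 4·3 + 5)/6 = 18/6 = 3; σ²_A = ((5−1)/6)² = 0.444
te_B = (7 + 4·8 + 21)/6 = 60/6 = 10; σ²_B = ((21−7)/6)² = 5.444
te_C = (6 + 4·9 + 18)/6 = 60/6 = 10; σ²_C = ((18−6)/6)² = 4.000
te_D = (7 + 4·12 + 29)/6 = 84/6 = 14; σ²_D = ((29−7)/6)² = 13.444
te_E = (2 + 4·6 + 16)/6 = 42/6 = 7; σ²_E = ((16−2)/6)² = 5.444
te_F = (1 + 4·2 + 9)/6 = 18/6 = 3; σ²_F = ((9−1)/6)² = 1.778
te_G = (11 + 4·13 + 15)/6 = 78/6 = 13; σ²_G = ((15−11)/6)² = 0.444
te_H = (1 + 4·3 + 17)/6 = 30/6 = 5; σ²_H = ((17−1)/6)² = 7.111
te_I = (1 + 4·6 + 11)/6 = 36/6 = 6; σ²_I = ((11−1)/6)² = 2.778
te_J = (7 + 4·9 + 11)/6 = 54/6 = 9; σ²_J = ((11−7)/6)² = 0.444

Forward pass:
ES_A = 0; EF_A = 3
ES_B = 0; EF_B = 10
ES_C = 0; EF_C = 10
ES_D = 3; EF_D = 3+14 = 17
ES_E = 10; EF_E = 10+7 = 17
ES_F = max(EF_A=3, EF_C=10) = 10; EF_F = 10+3 = 13
ES_G = 10; EF_G = 10+13 = 23
ES_H = 10; EF_H = 10+5 = 15
ES_I = max(EF_F=13, EF_G=23) = 23; EF_I = 23+6 = 29
ES_J = max(EF_D=17, EF_E=17, EF_F=13, EF_H=15, EF_I=29) = 29; EF_J = 29+9 = 38
Expected project duration μ = 38 days. Critical path: C → G → I → J.

Variance along critical path = 4.000 + 0.444 + 2.778 + 0.444 = 7.667; σ = √7.667 = 2.769 days.
Z = (32 − 38) / 2.769 = -2.167
P(T ≤ 32) = Φ(-2.167) ≈ 0.015

0.015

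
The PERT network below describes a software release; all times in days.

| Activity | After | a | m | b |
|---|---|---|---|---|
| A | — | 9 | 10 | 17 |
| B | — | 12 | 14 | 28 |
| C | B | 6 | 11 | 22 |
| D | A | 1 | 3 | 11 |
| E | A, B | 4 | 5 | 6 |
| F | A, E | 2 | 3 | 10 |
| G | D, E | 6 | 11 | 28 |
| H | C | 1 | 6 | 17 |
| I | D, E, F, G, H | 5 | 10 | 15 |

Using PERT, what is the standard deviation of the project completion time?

4.91 days

te_A = (9 + 4·10 + 17)/6 = 66/6 = 11; σ²_A = ((17−9)/6)² = 1.778
te_B = (12 + 4·14 + 28)/6 = 96/6 = 16; σ²_B = ((28−12)/6)² = 7.111
te_C = (6 + 4·11 + 22)/6 = 72/6 = 12; σ²_C = ((22−6)/6)² = 7.111
te_D = (1 + 4·3 + 11)/6 = 24/6 = 4; σ²_D = ((11−1)/6)² = 2.778
te_E = (4 + 4·5 + 6)/6 = 30/6 = 5; σ²_E = ((6−4)/6)² = 0.111
te_F = (2 + 4·3 + 10)/6 = 24/6 = 4; σ²_F = ((10−2)/6)² = 1.778
te_G = (6 + 4·11 + 28)/6 = 78/6 = 13; σ²_G = ((28−6)/6)² = 13.444
te_H = (1 + 4·6 + 17)/6 = 42/6 = 7; σ²_H = ((17−1)/6)² = 7.111
te_I = (5 + 4·10 + 15)/6 = 60/6 = 10; σ²_I = ((15−5)/6)² = 2.778

Forward pass:
ES_A = 0; EF_A = 11
ES_B = 0; EF_B = 16
ES_C = 16; EF_C = 16+12 = 28
ES_D = 11; EF_D = 11+4 = 15
ES_E = max(EF_A=11, EF_B=16) = 16; EF_E = 16+5 = 21
ES_F = max(EF_A=11, EF_E=21) = 21; EF_F = 21+4 = 25
ES_G = max(EF_D=15, EF_E=21) = 21; EF_G = 21+13 = 34
ES_H = 28; EF_H = 28+7 = 35
ES_I = max(EF_D=15, EF_E=21, EF_F=25, EF_G=34, EF_H=35) = 35; EF_I = 35+10 = 45
Expected project duration μ = 45 days. Critical path: B → C → H → I.

Variance along critical path = 7.111 + 7.111 + 7.111 + 2.778 = 24.111
σ = √24.111 = 4.910 days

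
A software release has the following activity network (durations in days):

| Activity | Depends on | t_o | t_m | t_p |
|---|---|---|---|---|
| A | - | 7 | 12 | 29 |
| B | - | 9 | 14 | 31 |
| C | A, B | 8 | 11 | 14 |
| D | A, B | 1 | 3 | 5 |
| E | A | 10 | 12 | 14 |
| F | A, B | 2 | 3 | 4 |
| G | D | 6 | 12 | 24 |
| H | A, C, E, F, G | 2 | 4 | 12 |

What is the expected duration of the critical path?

te_A = (7 + 4·12 + 29)/6 = 84/6 = 14
te_B = (9 + 4·14 + 31)/6 = 96/6 = 16
te_C = (8 + 4·11 + 14)/6 = 66/6 = 11
te_D = (1 + 4·3 + 5)/6 = 18/6 = 3
te_E = (10 + 4·12 + 14)/6 = 72/6 = 12
te_F = (2 + 4·3 + 4)/6 = 18/6 = 3
te_G = (6 + 4·12 + 24)/6 = 78/6 = 13
te_H = (2 + 4·4 + 12)/6 = 30/6 = 5

Forward pass:
ES_A = 0; EF_A = 14
ES_B = 0; EF_B = 16
ES_C = max(EF_A=14, EF_B=16) = 16; EF_C = 16+11 = 27
ES_D = max(EF_A=14, EF_B=16) = 16; EF_D = 16+3 = 19
ES_E = 14; EF_E = 14+12 = 26
ES_F = max(EF_A=14, EF_B=16) = 16; EF_F = 16+3 = 19
ES_G = 19; EF_G = 19+13 = 32
ES_H = max(EF_A=14, EF_C=27, EF_E=26, EF_F=19, EF_G=32) = 32; EF_H = 32+5 = 37
Expected project duration μ = 37 days. Critical path: B → D → G → H.

37 days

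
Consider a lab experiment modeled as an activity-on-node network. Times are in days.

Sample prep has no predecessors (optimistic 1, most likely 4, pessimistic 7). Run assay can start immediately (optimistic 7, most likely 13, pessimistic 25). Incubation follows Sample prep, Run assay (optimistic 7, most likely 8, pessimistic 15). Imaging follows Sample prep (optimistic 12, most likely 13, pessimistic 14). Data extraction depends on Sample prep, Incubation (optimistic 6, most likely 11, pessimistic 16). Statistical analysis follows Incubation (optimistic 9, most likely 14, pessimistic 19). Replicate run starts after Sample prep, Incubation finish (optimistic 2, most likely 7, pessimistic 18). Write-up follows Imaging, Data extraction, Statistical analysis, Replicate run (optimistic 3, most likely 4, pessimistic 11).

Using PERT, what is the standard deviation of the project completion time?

3.92 days

te_Sample prep = (1 + 4·4 + 7)/6 = 24/6 = 4; σ²_Sample prep = ((7−1)/6)² = 1.000
te_Run assay = (7 + 4·13 + 25)/6 = 84/6 = 14; σ²_Run assay = ((25−7)/6)² = 9.000
te_Incubation = (7 + 4·8 + 15)/6 = 54/6 = 9; σ²_Incubation = ((15−7)/6)² = 1.778
te_Imaging = (12 + 4·13 + 14)/6 = 78/6 = 13; σ²_Imaging = ((14−12)/6)² = 0.111
te_Data extraction = (6 + 4·11 + 16)/6 = 66/6 = 11; σ²_Data extraction = ((16−6)/6)² = 2.778
te_Statistical analysis = (9 + 4·14 + 19)/6 = 84/6 = 14; σ²_Statistical analysis = ((19−9)/6)² = 2.778
te_Replicate run = (2 + 4·7 + 18)/6 = 48/6 = 8; σ²_Replicate run = ((18−2)/6)² = 7.111
te_Write-up = (3 + 4·4 + 11)/6 = 30/6 = 5; σ²_Write-up = ((11−3)/6)² = 1.778

Forward pass:
ES_Sample prep = 0; EF_Sample prep = 4
ES_Run assay = 0; EF_Run assay = 14
ES_Incubation = max(EF_Sample prep=4, EF_Run assay=14) = 14; EF_Incubation = 14+9 = 23
ES_Imaging = 4; EF_Imaging = 4+13 = 17
ES_Data extraction = max(EF_Sample prep=4, EF_Incubation=23) = 23; EF_Data extraction = 23+11 = 34
ES_Statistical analysis = 23; EF_Statistical analysis = 23+14 = 37
ES_Replicate run = max(EF_Sample prep=4, EF_Incubation=23) = 23; EF_Replicate run = 23+8 = 31
ES_Write-up = max(EF_Imaging=17, EF_Data extraction=34, EF_Statistical analysis=37, EF_Replicate run=31) = 37; EF_Write-up = 37+5 = 42
Expected project duration μ = 42 days. Critical path: Run assay → Incubation → Statistical analysis → Write-up.

Variance along critical path = 9.000 + 1.778 + 2.778 + 1.778 = 15.333
σ = √15.333 = 3.916 days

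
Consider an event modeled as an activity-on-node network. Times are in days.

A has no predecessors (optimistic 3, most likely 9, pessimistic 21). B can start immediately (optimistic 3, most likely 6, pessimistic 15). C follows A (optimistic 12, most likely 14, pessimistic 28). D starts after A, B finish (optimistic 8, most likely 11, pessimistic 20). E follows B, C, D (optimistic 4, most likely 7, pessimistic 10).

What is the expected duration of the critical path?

33 days

te_A = (3 + 4·9 + 21)/6 = 60/6 = 10
te_B = (3 + 4·6 + 15)/6 = 42/6 = 7
te_C = (12 + 4·14 + 28)/6 = 96/6 = 16
te_D = (8 + 4·11 + 20)/6 = 72/6 = 12
te_E = (4 + 4·7 + 10)/6 = 42/6 = 7

Forward pass:
ES_A = 0; EF_A = 10
ES_B = 0; EF_B = 7
ES_C = 10; EF_C = 10+16 = 26
ES_D = max(EF_A=10, EF_B=7) = 10; EF_D = 10+12 = 22
ES_E = max(EF_B=7, EF_C=26, EF_D=22) = 26; EF_E = 26+7 = 33
Expected project duration μ = 33 days. Critical path: A → C → E.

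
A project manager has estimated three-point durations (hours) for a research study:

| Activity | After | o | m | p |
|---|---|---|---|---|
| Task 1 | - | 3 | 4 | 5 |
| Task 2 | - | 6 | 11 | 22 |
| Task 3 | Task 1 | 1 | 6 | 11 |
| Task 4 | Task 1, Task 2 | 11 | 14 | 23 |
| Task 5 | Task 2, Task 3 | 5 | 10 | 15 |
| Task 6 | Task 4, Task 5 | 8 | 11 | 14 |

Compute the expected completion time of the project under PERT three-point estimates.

te_Task 1 = (3 + 4·4 + 5)/6 = 24/6 = 4
te_Task 2 = (6 + 4·11 + 22)/6 = 72/6 = 12
te_Task 3 = (1 + 4·6 + 11)/6 = 36/6 = 6
te_Task 4 = (11 + 4·14 + 23)/6 = 90/6 = 15
te_Task 5 = (5 + 4·10 + 15)/6 = 60/6 = 10
te_Task 6 = (8 + 4·11 + 14)/6 = 66/6 = 11

Forward pass:
ES_Task 1 = 0; EF_Task 1 = 4
ES_Task 2 = 0; EF_Task 2 = 12
ES_Task 3 = 4; EF_Task 3 = 4+6 = 10
ES_Task 4 = max(EF_Task 1=4, EF_Task 2=12) = 12; EF_Task 4 = 12+15 = 27
ES_Task 5 = max(EF_Task 2=12, EF_Task 3=10) = 12; EF_Task 5 = 12+10 = 22
ES_Task 6 = max(EF_Task 4=27, EF_Task 5=22) = 27; EF_Task 6 = 27+11 = 38
Expected project duration μ = 38 hours. Critical path: Task 2 → Task 4 → Task 6.

38 hours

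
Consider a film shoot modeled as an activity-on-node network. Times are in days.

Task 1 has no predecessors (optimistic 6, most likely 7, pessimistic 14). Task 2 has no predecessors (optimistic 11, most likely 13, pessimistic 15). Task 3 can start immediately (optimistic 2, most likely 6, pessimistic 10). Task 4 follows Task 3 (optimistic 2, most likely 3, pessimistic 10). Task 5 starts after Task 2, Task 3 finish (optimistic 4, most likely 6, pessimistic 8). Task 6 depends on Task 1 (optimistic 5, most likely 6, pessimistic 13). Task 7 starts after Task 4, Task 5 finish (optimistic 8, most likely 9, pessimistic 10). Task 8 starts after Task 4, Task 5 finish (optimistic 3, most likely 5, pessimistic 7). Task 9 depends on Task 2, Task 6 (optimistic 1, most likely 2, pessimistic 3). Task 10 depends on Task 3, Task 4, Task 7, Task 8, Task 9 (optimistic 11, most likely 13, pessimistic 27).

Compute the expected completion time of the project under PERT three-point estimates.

te_Task 1 = (6 + 4·7 + 14)/6 = 48/6 = 8
te_Task 2 = (11 + 4·13 + 15)/6 = 78/6 = 13
te_Task 3 = (2 + 4·6 + 10)/6 = 36/6 = 6
te_Task 4 = (2 + 4·3 + 10)/6 = 24/6 = 4
te_Task 5 = (4 + 4·6 + 8)/6 = 36/6 = 6
te_Task 6 = (5 + 4·6 + 13)/6 = 42/6 = 7
te_Task 7 = (8 + 4·9 + 10)/6 = 54/6 = 9
te_Task 8 = (3 + 4·5 + 7)/6 = 30/6 = 5
te_Task 9 = (1 + 4·2 + 3)/6 = 12/6 = 2
te_Task 10 = (11 + 4·13 + 27)/6 = 90/6 = 15

Forward pass:
ES_Task 1 = 0; EF_Task 1 = 8
ES_Task 2 = 0; EF_Task 2 = 13
ES_Task 3 = 0; EF_Task 3 = 6
ES_Task 4 = 6; EF_Task 4 = 6+4 = 10
ES_Task 5 = max(EF_Task 2=13, EF_Task 3=6) = 13; EF_Task 5 = 13+6 = 19
ES_Task 6 = 8; EF_Task 6 = 8+7 = 15
ES_Task 7 = max(EF_Task 4=10, EF_Task 5=19) = 19; EF_Task 7 = 19+9 = 28
ES_Task 8 = max(EF_Task 4=10, EF_Task 5=19) = 19; EF_Task 8 = 19+5 = 24
ES_Task 9 = max(EF_Task 2=13, EF_Task 6=15) = 15; EF_Task 9 = 15+2 = 17
ES_Task 10 = max(EF_Task 3=6, EF_Task 4=10, EF_Task 7=28, EF_Task 8=24, EF_Task 9=17) = 28; EF_Task 10 = 28+15 = 43
Expected project duration μ = 43 days. Critical path: Task 2 → Task 5 → Task 7 → Task 10.

43 days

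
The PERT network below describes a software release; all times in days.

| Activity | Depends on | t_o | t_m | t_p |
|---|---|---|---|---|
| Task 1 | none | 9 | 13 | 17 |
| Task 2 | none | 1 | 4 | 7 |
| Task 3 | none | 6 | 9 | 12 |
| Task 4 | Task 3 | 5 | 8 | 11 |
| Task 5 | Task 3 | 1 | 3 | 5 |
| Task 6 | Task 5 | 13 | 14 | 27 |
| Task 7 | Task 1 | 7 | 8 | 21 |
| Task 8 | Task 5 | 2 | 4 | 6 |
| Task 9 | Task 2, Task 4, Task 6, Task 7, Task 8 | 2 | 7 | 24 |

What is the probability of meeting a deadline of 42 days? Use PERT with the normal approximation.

0.866

te_Task 1 = (9 + 4·13 + 17)/6 = 78/6 = 13; σ²_Task 1 = ((17−9)/6)² = 1.778
te_Task 2 = (1 + 4·4 + 7)/6 = 24/6 = 4; σ²_Task 2 = ((7−1)/6)² = 1.000
te_Task 3 = (6 + 4·9 + 12)/6 = 54/6 = 9; σ²_Task 3 = ((12−6)/6)² = 1.000
te_Task 4 = (5 + 4·8 + 11)/6 = 48/6 = 8; σ²_Task 4 = ((11−5)/6)² = 1.000
te_Task 5 = (1 + 4·3 + 5)/6 = 18/6 = 3; σ²_Task 5 = ((5−1)/6)² = 0.444
te_Task 6 = (13 + 4·14 + 27)/6 = 96/6 = 16; σ²_Task 6 = ((27−13)/6)² = 5.444
te_Task 7 = (7 + 4·8 + 21)/6 = 60/6 = 10; σ²_Task 7 = ((21−7)/6)² = 5.444
te_Task 8 = (2 + 4·4 + 6)/6 = 24/6 = 4; σ²_Task 8 = ((6−2)/6)² = 0.444
te_Task 9 = (2 + 4·7 + 24)/6 = 54/6 = 9; σ²_Task 9 = ((24−2)/6)² = 13.444

Forward pass:
ES_Task 1 = 0; EF_Task 1 = 13
ES_Task 2 = 0; EF_Task 2 = 4
ES_Task 3 = 0; EF_Task 3 = 9
ES_Task 4 = 9; EF_Task 4 = 9+8 = 17
ES_Task 5 = 9; EF_Task 5 = 9+3 = 12
ES_Task 6 = 12; EF_Task 6 = 12+16 = 28
ES_Task 7 = 13; EF_Task 7 = 13+10 = 23
ES_Task 8 = 12; EF_Task 8 = 12+4 = 16
ES_Task 9 = max(EF_Task 2=4, EF_Task 4=17, EF_Task 6=28, EF_Task 7=23, EF_Task 8=16) = 28; EF_Task 9 = 28+9 = 37
Expected project duration μ = 37 days. Critical path: Task 3 → Task 5 → Task 6 → Task 9.

Variance along critical path = 1.000 + 0.444 + 5.444 + 13.444 = 20.333; σ = √20.333 = 4.509 days.
Z = (42 − 37) / 4.509 = 1.109
P(T ≤ 42) = Φ(1.109) ≈ 0.866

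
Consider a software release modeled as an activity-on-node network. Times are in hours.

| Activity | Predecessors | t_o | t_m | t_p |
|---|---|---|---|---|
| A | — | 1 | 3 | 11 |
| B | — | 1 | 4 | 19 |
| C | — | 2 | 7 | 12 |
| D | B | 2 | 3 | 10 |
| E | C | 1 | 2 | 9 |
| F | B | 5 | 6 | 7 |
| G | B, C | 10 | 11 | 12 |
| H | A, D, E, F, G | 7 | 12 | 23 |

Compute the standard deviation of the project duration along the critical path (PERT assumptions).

3.16 hours

te_A = (1 + 4·3 + 11)/6 = 24/6 = 4; σ²_A = ((11−1)/6)² = 2.778
te_B = (1 + 4·4 + 19)/6 = 36/6 = 6; σ²_B = ((19−1)/6)² = 9.000
te_C = (2 + 4·7 + 12)/6 = 42/6 = 7; σ²_C = ((12−2)/6)² = 2.778
te_D = (2 + 4·3 + 10)/6 = 24/6 = 4; σ²_D = ((10−2)/6)² = 1.778
te_E = (1 + 4·2 + 9)/6 = 18/6 = 3; σ²_E = ((9−1)/6)² = 1.778
te_F = (5 + 4·6 + 7)/6 = 36/6 = 6; σ²_F = ((7−5)/6)² = 0.111
te_G = (10 + 4·11 + 12)/6 = 66/6 = 11; σ²_G = ((12−10)/6)² = 0.111
te_H = (7 + 4·12 + 23)/6 = 78/6 = 13; σ²_H = ((23−7)/6)² = 7.111

Forward pass:
ES_A = 0; EF_A = 4
ES_B = 0; EF_B = 6
ES_C = 0; EF_C = 7
ES_D = 6; EF_D = 6+4 = 10
ES_E = 7; EF_E = 7+3 = 10
ES_F = 6; EF_F = 6+6 = 12
ES_G = max(EF_B=6, EF_C=7) = 7; EF_G = 7+11 = 18
ES_H = max(EF_A=4, EF_D=10, EF_E=10, EF_F=12, EF_G=18) = 18; EF_H = 18+13 = 31
Expected project duration μ = 31 hours. Critical path: C → G → H.

Variance along critical path = 2.778 + 0.111 + 7.111 = 10.000
σ = √10.000 = 3.162 hours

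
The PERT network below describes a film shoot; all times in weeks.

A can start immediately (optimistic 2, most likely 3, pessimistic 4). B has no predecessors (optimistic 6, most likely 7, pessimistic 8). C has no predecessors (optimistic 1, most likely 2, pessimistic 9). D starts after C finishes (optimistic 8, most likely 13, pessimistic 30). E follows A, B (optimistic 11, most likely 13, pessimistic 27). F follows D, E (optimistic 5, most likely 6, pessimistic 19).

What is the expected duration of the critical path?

30 weeks

te_A = (2 + 4·3 + 4)/6 = 18/6 = 3
te_B = (6 + 4·7 + 8)/6 = 42/6 = 7
te_C = (1 + 4·2 + 9)/6 = 18/6 = 3
te_D = (8 + 4·13 + 30)/6 = 90/6 = 15
te_E = (11 + 4·13 + 27)/6 = 90/6 = 15
te_F = (5 + 4·6 + 19)/6 = 48/6 = 8

Forward pass:
ES_A = 0; EF_A = 3
ES_B = 0; EF_B = 7
ES_C = 0; EF_C = 3
ES_D = 3; EF_D = 3+15 = 18
ES_E = max(EF_A=3, EF_B=7) = 7; EF_E = 7+15 = 22
ES_F = max(EF_D=18, EF_E=22) = 22; EF_F = 22+8 = 30
Expected project duration μ = 30 weeks. Critical path: B → E → F.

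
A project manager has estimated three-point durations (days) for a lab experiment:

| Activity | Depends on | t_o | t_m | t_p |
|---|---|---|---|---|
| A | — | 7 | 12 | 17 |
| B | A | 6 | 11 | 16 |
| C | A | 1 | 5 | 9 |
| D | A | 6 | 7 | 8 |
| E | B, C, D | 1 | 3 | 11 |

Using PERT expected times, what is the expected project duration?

te_A = (7 + 4·12 + 17)/6 = 72/6 = 12
te_B = (6 + 4·11 + 16)/6 = 66/6 = 11
te_C = (1 + 4·5 + 9)/6 = 30/6 = 5
te_D = (6 + 4·7 + 8)/6 = 42/6 = 7
te_E = (1 + 4·3 + 11)/6 = 24/6 = 4

Forward pass:
ES_A = 0; EF_A = 12
ES_B = 12; EF_B = 12+11 = 23
ES_C = 12; EF_C = 12+5 = 17
ES_D = 12; EF_D = 12+7 = 19
ES_E = max(EF_B=23, EF_C=17, EF_D=19) = 23; EF_E = 23+4 = 27
Expected project duration μ = 27 days. Critical path: A → B → E.

27 days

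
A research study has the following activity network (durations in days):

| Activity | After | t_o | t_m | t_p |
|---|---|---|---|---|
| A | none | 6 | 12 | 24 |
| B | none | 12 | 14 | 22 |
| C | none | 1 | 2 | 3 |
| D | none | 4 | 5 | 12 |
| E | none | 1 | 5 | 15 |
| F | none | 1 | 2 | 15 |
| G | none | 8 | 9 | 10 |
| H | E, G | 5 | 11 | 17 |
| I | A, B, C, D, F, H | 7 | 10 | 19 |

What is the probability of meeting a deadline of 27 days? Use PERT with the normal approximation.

te_A = (6 + 4·12 + 24)/6 = 78/6 = 13; σ²_A = ((24−6)/6)² = 9.000
te_B = (12 + 4·14 + 22)/6 = 90/6 = 15; σ²_B = ((22−12)/6)² = 2.778
te_C = (1 + 4·2 + 3)/6 = 12/6 = 2; σ²_C = ((3−1)/6)² = 0.111
te_D = (4 + 4·5 + 12)/6 = 36/6 = 6; σ²_D = ((12−4)/6)² = 1.778
te_E = (1 + 4·5 + 15)/6 = 36/6 = 6; σ²_E = ((15−1)/6)² = 5.444
te_F = (1 + 4·2 + 15)/6 = 24/6 = 4; σ²_F = ((15−1)/6)² = 5.444
te_G = (8 + 4·9 + 10)/6 = 54/6 = 9; σ²_G = ((10−8)/6)² = 0.111
te_H = (5 + 4·11 + 17)/6 = 66/6 = 11; σ²_H = ((17−5)/6)² = 4.000
te_I = (7 + 4·10 + 19)/6 = 66/6 = 11; σ²_I = ((19−7)/6)² = 4.000

Forward pass:
ES_A = 0; EF_A = 13
ES_B = 0; EF_B = 15
ES_C = 0; EF_C = 2
ES_D = 0; EF_D = 6
ES_E = 0; EF_E = 6
ES_F = 0; EF_F = 4
ES_G = 0; EF_G = 9
ES_H = max(EF_E=6, EF_G=9) = 9; EF_H = 9+11 = 20
ES_I = max(EF_A=13, EF_B=15, EF_C=2, EF_D=6, EF_F=4, EF_H=20) = 20; EF_I = 20+11 = 31
Expected project duration μ = 31 days. Critical path: G → H → I.

Variance along critical path = 0.111 + 4.000 + 4.000 = 8.111; σ = √8.111 = 2.848 days.
Z = (27 − 31) / 2.848 = -1.404
P(T ≤ 27) = Φ(-1.404) ≈ 0.080

0.080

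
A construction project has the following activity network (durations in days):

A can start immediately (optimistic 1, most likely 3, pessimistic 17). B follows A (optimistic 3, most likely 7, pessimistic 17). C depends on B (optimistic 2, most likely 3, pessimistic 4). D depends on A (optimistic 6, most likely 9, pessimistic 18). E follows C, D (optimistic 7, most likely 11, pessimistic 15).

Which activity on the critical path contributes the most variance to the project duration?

A

te_A = (1 + 4·3 + 17)/6 = 30/6 = 5; σ²_A = ((17−1)/6)² = 7.111
te_B = (3 + 4·7 + 17)/6 = 48/6 = 8; σ²_B = ((17−3)/6)² = 5.444
te_C = (2 + 4·3 + 4)/6 = 18/6 = 3; σ²_C = ((4−2)/6)² = 0.111
te_D = (6 + 4·9 + 18)/6 = 60/6 = 10; σ²_D = ((18−6)/6)² = 4.000
te_E = (7 + 4·11 + 15)/6 = 66/6 = 11; σ²_E = ((15−7)/6)² = 1.778

Forward pass:
ES_A = 0; EF_A = 5
ES_B = 5; EF_B = 5+8 = 13
ES_C = 13; EF_C = 13+3 = 16
ES_D = 5; EF_D = 5+10 = 15
ES_E = max(EF_C=16, EF_D=15) = 16; EF_E = 16+11 = 27
Expected project duration μ = 27 days. Critical path: A → B → C → E.

Variances on critical path: σ²_A=7.111, σ²_B=5.444, σ²_C=0.111, σ²_E=1.778.
Largest is σ²_A = 7.111.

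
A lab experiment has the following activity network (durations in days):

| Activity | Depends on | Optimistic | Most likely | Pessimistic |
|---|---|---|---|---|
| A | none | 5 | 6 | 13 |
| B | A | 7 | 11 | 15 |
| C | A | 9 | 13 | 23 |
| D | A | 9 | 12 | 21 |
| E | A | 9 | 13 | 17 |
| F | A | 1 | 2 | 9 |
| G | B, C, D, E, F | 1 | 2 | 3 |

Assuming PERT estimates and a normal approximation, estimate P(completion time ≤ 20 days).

te_A = (5 + 4·6 + 13)/6 = 42/6 = 7; σ²_A = ((13−5)/6)² = 1.778
te_B = (7 + 4·11 + 15)/6 = 66/6 = 11; σ²_B = ((15−7)/6)² = 1.778
te_C = (9 + 4·13 + 23)/6 = 84/6 = 14; σ²_C = ((23−9)/6)² = 5.444
te_D = (9 + 4·12 + 21)/6 = 78/6 = 13; σ²_D = ((21−9)/6)² = 4.000
te_E = (9 + 4·13 + 17)/6 = 78/6 = 13; σ²_E = ((17−9)/6)² = 1.778
te_F = (1 + 4·2 + 9)/6 = 18/6 = 3; σ²_F = ((9−1)/6)² = 1.778
te_G = (1 + 4·2 + 3)/6 = 12/6 = 2; σ²_G = ((3−1)/6)² = 0.111

Forward pass:
ES_A = 0; EF_A = 7
ES_B = 7; EF_B = 7+11 = 18
ES_C = 7; EF_C = 7+14 = 21
ES_D = 7; EF_D = 7+13 = 20
ES_E = 7; EF_E = 7+13 = 20
ES_F = 7; EF_F = 7+3 = 10
ES_G = max(EF_B=18, EF_C=21, EF_D=20, EF_E=20, EF_F=10) = 21; EF_G = 21+2 = 23
Expected project duration μ = 23 days. Critical path: A → C → G.

Variance along critical path = 1.778 + 5.444 + 0.111 = 7.333; σ = √7.333 = 2.708 days.
Z = (20 − 23) / 2.708 = -1.108
P(T ≤ 20) = Φ(-1.108) ≈ 0.134

0.134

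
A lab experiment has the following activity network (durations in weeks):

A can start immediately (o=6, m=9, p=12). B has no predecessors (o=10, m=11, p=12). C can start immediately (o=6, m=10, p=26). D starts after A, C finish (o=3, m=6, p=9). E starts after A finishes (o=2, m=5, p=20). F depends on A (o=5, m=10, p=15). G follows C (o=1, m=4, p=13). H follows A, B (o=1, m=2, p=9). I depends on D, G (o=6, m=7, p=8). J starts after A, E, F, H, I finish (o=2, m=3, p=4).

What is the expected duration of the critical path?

28 weeks

te_A = (6 + 4·9 + 12)/6 = 54/6 = 9
te_B = (10 + 4·11 + 12)/6 = 66/6 = 11
te_C = (6 + 4·10 + 26)/6 = 72/6 = 12
te_D = (3 + 4·6 + 9)/6 = 36/6 = 6
te_E = (2 + 4·5 + 20)/6 = 42/6 = 7
te_F = (5 + 4·10 + 15)/6 = 60/6 = 10
te_G = (1 + 4·4 + 13)/6 = 30/6 = 5
te_H = (1 + 4·2 + 9)/6 = 18/6 = 3
te_I = (6 + 4·7 + 8)/6 = 42/6 = 7
te_J = (2 + 4·3 + 4)/6 = 18/6 = 3

Forward pass:
ES_A = 0; EF_A = 9
ES_B = 0; EF_B = 11
ES_C = 0; EF_C = 12
ES_D = max(EF_A=9, EF_C=12) = 12; EF_D = 12+6 = 18
ES_E = 9; EF_E = 9+7 = 16
ES_F = 9; EF_F = 9+10 = 19
ES_G = 12; EF_G = 12+5 = 17
ES_H = max(EF_A=9, EF_B=11) = 11; EF_H = 11+3 = 14
ES_I = max(EF_D=18, EF_G=17) = 18; EF_I = 18+7 = 25
ES_J = max(EF_A=9, EF_E=16, EF_F=19, EF_H=14, EF_I=25) = 25; EF_J = 25+3 = 28
Expected project duration μ = 28 weeks. Critical path: C → D → I → J.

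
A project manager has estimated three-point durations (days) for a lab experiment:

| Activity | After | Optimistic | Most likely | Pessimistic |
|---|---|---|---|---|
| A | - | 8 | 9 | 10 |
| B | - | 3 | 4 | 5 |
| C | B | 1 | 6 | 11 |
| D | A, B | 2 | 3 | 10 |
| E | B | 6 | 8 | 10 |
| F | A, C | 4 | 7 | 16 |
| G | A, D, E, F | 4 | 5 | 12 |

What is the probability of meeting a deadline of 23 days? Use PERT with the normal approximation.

0.367

te_A = (8 + 4·9 + 10)/6 = 54/6 = 9; σ²_A = ((10−8)/6)² = 0.111
te_B = (3 + 4·4 + 5)/6 = 24/6 = 4; σ²_B = ((5−3)/6)² = 0.111
te_C = (1 + 4·6 + 11)/6 = 36/6 = 6; σ²_C = ((11−1)/6)² = 2.778
te_D = (2 + 4·3 + 10)/6 = 24/6 = 4; σ²_D = ((10−2)/6)² = 1.778
te_E = (6 + 4·8 + 10)/6 = 48/6 = 8; σ²_E = ((10−6)/6)² = 0.444
te_F = (4 + 4·7 + 16)/6 = 48/6 = 8; σ²_F = ((16−4)/6)² = 4.000
te_G = (4 + 4·5 + 12)/6 = 36/6 = 6; σ²_G = ((12−4)/6)² = 1.778

Forward pass:
ES_A = 0; EF_A = 9
ES_B = 0; EF_B = 4
ES_C = 4; EF_C = 4+6 = 10
ES_D = max(EF_A=9, EF_B=4) = 9; EF_D = 9+4 = 13
ES_E = 4; EF_E = 4+8 = 12
ES_F = max(EF_A=9, EF_C=10) = 10; EF_F = 10+8 = 18
ES_G = max(EF_A=9, EF_D=13, EF_E=12, EF_F=18) = 18; EF_G = 18+6 = 24
Expected project duration μ = 24 days. Critical path: B → C → F → G.

Variance along critical path = 0.111 + 2.778 + 4.000 + 1.778 = 8.667; σ = √8.667 = 2.944 days.
Z = (23 − 24) / 2.944 = -0.340
P(T ≤ 23) = Φ(-0.340) ≈ 0.367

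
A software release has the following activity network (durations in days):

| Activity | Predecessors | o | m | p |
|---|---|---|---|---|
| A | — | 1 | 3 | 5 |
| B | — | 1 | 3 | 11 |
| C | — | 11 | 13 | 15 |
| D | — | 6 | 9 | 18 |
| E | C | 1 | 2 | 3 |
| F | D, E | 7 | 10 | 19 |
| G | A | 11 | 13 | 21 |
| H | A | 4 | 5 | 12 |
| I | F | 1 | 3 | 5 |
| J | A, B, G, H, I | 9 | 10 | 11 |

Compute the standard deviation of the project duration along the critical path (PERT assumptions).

te_A = (1 + 4·3 + 5)/6 = 18/6 = 3; σ²_A = ((5−1)/6)² = 0.444
te_B = (1 + 4·3 + 11)/6 = 24/6 = 4; σ²_B = ((11−1)/6)² = 2.778
te_C = (11 + 4·13 + 15)/6 = 78/6 = 13; σ²_C = ((15−11)/6)² = 0.444
te_D = (6 + 4·9 + 18)/6 = 60/6 = 10; σ²_D = ((18−6)/6)² = 4.000
te_E = (1 + 4·2 + 3)/6 = 12/6 = 2; σ²_E = ((3−1)/6)² = 0.111
te_F = (7 + 4·10 + 19)/6 = 66/6 = 11; σ²_F = ((19−7)/6)² = 4.000
te_G = (11 + 4·13 + 21)/6 = 84/6 = 14; σ²_G = ((21−11)/6)² = 2.778
te_H = (4 + 4·5 + 12)/6 = 36/6 = 6; σ²_H = ((12−4)/6)² = 1.778
te_I = (1 + 4·3 + 5)/6 = 18/6 = 3; σ²_I = ((5−1)/6)² = 0.444
te_J = (9 + 4·10 + 11)/6 = 60/6 = 10; σ²_J = ((11−9)/6)² = 0.111

Forward pass:
ES_A = 0; EF_A = 3
ES_B = 0; EF_B = 4
ES_C = 0; EF_C = 13
ES_D = 0; EF_D = 10
ES_E = 13; EF_E = 13+2 = 15
ES_F = max(EF_D=10, EF_E=15) = 15; EF_F = 15+11 = 26
ES_G = 3; EF_G = 3+14 = 17
ES_H = 3; EF_H = 3+6 = 9
ES_I = 26; EF_I = 26+3 = 29
ES_J = max(EF_A=3, EF_B=4, EF_G=17, EF_H=9, EF_I=29) = 29; EF_J = 29+10 = 39
Expected project duration μ = 39 days. Critical path: C → E → F → I → J.

Variance along critical path = 0.444 + 0.111 + 4.000 + 0.444 + 0.111 = 5.111
σ = √5.111 = 2.261 days

2.26 days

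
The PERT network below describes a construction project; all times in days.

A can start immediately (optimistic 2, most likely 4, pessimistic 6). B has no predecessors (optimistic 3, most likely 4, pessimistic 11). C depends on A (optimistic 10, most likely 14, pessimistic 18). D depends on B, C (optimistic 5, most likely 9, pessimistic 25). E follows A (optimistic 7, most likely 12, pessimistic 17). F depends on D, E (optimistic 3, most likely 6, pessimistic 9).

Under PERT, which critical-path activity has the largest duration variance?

D

te_A = (2 + 4·4 + 6)/6 = 24/6 = 4; σ²_A = ((6−2)/6)² = 0.444
te_B = (3 + 4·4 + 11)/6 = 30/6 = 5; σ²_B = ((11−3)/6)² = 1.778
te_C = (10 + 4·14 + 18)/6 = 84/6 = 14; σ²_C = ((18−10)/6)² = 1.778
te_D = (5 + 4·9 + 25)/6 = 66/6 = 11; σ²_D = ((25−5)/6)² = 11.111
te_E = (7 + 4·12 + 17)/6 = 72/6 = 12; σ²_E = ((17−7)/6)² = 2.778
te_F = (3 + 4·6 + 9)/6 = 36/6 = 6; σ²_F = ((9−3)/6)² = 1.000

Forward pass:
ES_A = 0; EF_A = 4
ES_B = 0; EF_B = 5
ES_C = 4; EF_C = 4+14 = 18
ES_D = max(EF_B=5, EF_C=18) = 18; EF_D = 18+11 = 29
ES_E = 4; EF_E = 4+12 = 16
ES_F = max(EF_D=29, EF_E=16) = 29; EF_F = 29+6 = 35
Expected project duration μ = 35 days. Critical path: A → C → D → F.

Variances on critical path: σ²_A=0.444, σ²_C=1.778, σ²_D=11.111, σ²_F=1.000.
Largest is σ²_D = 11.111.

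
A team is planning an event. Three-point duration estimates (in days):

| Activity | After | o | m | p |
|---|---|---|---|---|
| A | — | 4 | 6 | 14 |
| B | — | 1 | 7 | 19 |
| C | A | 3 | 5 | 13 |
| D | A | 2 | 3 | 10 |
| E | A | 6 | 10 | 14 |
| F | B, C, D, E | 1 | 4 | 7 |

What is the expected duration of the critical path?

te_A = (4 + 4·6 + 14)/6 = 42/6 = 7
te_B = (1 + 4·7 + 19)/6 = 48/6 = 8
te_C = (3 + 4·5 + 13)/6 = 36/6 = 6
te_D = (2 + 4·3 + 10)/6 = 24/6 = 4
te_E = (6 + 4·10 + 14)/6 = 60/6 = 10
te_F = (1 + 4·4 + 7)/6 = 24/6 = 4

Forward pass:
ES_A = 0; EF_A = 7
ES_B = 0; EF_B = 8
ES_C = 7; EF_C = 7+6 = 13
ES_D = 7; EF_D = 7+4 = 11
ES_E = 7; EF_E = 7+10 = 17
ES_F = max(EF_B=8, EF_C=13, EF_D=11, EF_E=17) = 17; EF_F = 17+4 = 21
Expected project duration μ = 21 days. Critical path: A → E → F.

21 days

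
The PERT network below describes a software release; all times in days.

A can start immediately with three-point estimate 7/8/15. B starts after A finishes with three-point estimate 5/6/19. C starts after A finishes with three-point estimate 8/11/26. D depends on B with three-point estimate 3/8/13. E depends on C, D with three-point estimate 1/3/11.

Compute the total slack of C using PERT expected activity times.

te_A = (7 + 4·8 + 15)/6 = 54/6 = 9
te_B = (5 + 4·6 + 19)/6 = 48/6 = 8
te_C = (8 + 4·11 + 26)/6 = 78/6 = 13
te_D = (3 + 4·8 + 13)/6 = 48/6 = 8
te_E = (1 + 4·3 + 11)/6 = 24/6 = 4

Forward pass:
ES_A = 0; EF_A = 9
ES_B = 9; EF_B = 9+8 = 17
ES_C = 9; EF_C = 9+13 = 22
ES_D = 17; EF_D = 17+8 = 25
ES_E = max(EF_C=22, EF_D=25) = 25; EF_E = 25+4 = 29
Expected project duration μ = 29 days. Critical path: A → B → D → E.

Backward pass:
LF_E = 29; LS_E = 29−4 = 25
LF_D = LS_E = 25; LS_D = 25−8 = 17
LF_C = LS_E = 25; LS_C = 25−13 = 12
LF_B = LS_D = 17; LS_B = 17−8 = 9
LF_A = min(LS_B=9, LS_C=12) = 9; LS_A = 9−9 = 0
Slack_C = LS_C − ES_C = 12 − 9 = 3

3 days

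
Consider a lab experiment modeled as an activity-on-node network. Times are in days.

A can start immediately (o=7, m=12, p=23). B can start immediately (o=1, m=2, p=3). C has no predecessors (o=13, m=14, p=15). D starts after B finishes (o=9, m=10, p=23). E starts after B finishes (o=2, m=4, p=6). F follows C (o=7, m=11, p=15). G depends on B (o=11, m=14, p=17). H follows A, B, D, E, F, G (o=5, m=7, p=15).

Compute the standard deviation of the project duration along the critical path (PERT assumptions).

2.16 days

te_A = (7 + 4·12 + 23)/6 = 78/6 = 13; σ²_A = ((23−7)/6)² = 7.111
te_B = (1 + 4·2 + 3)/6 = 12/6 = 2; σ²_B = ((3−1)/6)² = 0.111
te_C = (13 + 4·14 + 15)/6 = 84/6 = 14; σ²_C = ((15−13)/6)² = 0.111
te_D = (9 + 4·10 + 23)/6 = 72/6 = 12; σ²_D = ((23−9)/6)² = 5.444
te_E = (2 + 4·4 + 6)/6 = 24/6 = 4; σ²_E = ((6−2)/6)² = 0.444
te_F = (7 + 4·11 + 15)/6 = 66/6 = 11; σ²_F = ((15−7)/6)² = 1.778
te_G = (11 + 4·14 + 17)/6 = 84/6 = 14; σ²_G = ((17−11)/6)² = 1.000
te_H = (5 + 4·7 + 15)/6 = 48/6 = 8; σ²_H = ((15−5)/6)² = 2.778

Forward pass:
ES_A = 0; EF_A = 13
ES_B = 0; EF_B = 2
ES_C = 0; EF_C = 14
ES_D = 2; EF_D = 2+12 = 14
ES_E = 2; EF_E = 2+4 = 6
ES_F = 14; EF_F = 14+11 = 25
ES_G = 2; EF_G = 2+14 = 16
ES_H = max(EF_A=13, EF_B=2, EF_D=14, EF_E=6, EF_F=25, EF_G=16) = 25; EF_H = 25+8 = 33
Expected project duration μ = 33 days. Critical path: C → F → H.

Variance along critical path = 0.111 + 1.778 + 2.778 = 4.667
σ = √4.667 = 2.160 days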